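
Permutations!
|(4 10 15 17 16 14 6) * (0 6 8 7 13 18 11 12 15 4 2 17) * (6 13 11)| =26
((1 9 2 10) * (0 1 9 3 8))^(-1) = (0 8 3 1)(2 9 10) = ((0 1 3 8)(2 10 9))^(-1)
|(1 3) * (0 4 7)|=6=|(0 4 7)(1 3)|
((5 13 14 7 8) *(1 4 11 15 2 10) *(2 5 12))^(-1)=(1 10 2 12 8 7 14 13 5 15 11 4)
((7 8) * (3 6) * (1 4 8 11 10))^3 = (1 7)(3 6)(4 11)(8 10)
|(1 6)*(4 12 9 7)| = 4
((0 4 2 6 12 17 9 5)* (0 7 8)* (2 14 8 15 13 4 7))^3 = (0 13 8 15 14 7 4)(2 17)(5 12)(6 9) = ((0 7 15 13 4 14 8)(2 6 12 17 9 5))^3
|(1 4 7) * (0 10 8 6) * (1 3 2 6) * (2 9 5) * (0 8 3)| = 11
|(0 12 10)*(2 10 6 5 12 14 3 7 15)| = 21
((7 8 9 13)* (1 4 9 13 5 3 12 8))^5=((1 4 9 5 3 12 8 13 7))^5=(1 12 4 8 9 13 5 7 3)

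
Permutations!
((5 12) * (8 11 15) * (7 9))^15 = (15)(5 12)(7 9)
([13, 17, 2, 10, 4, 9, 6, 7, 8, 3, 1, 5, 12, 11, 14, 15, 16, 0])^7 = (0 1 3 5 13 17 10 9 11)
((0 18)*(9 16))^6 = (18)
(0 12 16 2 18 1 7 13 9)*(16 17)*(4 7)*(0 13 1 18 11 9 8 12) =[0, 4, 11, 3, 7, 5, 6, 1, 12, 13, 10, 9, 17, 8, 14, 15, 2, 16, 18] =(18)(1 4 7)(2 11 9 13 8 12 17 16)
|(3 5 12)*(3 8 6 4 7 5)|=|(4 7 5 12 8 6)|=6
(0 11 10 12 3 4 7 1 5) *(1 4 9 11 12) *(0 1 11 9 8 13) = (0 12 3 8 13)(1 5)(4 7)(10 11) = [12, 5, 2, 8, 7, 1, 6, 4, 13, 9, 11, 10, 3, 0]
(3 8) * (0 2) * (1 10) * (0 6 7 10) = (0 2 6 7 10 1)(3 8) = [2, 0, 6, 8, 4, 5, 7, 10, 3, 9, 1]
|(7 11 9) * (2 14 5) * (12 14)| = |(2 12 14 5)(7 11 9)| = 12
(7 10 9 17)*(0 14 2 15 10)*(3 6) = (0 14 2 15 10 9 17 7)(3 6) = [14, 1, 15, 6, 4, 5, 3, 0, 8, 17, 9, 11, 12, 13, 2, 10, 16, 7]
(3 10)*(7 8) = (3 10)(7 8) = [0, 1, 2, 10, 4, 5, 6, 8, 7, 9, 3]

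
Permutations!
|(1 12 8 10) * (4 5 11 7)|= 4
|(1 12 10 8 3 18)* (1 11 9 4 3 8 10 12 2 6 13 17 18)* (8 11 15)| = 12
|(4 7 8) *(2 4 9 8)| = |(2 4 7)(8 9)| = 6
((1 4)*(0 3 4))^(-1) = (0 1 4 3) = ((0 3 4 1))^(-1)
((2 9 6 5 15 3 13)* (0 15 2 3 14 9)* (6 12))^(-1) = (0 2 5 6 12 9 14 15)(3 13)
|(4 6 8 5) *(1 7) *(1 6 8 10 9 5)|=8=|(1 7 6 10 9 5 4 8)|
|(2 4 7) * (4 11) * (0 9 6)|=12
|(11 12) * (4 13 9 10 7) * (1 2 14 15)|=20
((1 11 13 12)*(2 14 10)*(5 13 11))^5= ((1 5 13 12)(2 14 10))^5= (1 5 13 12)(2 10 14)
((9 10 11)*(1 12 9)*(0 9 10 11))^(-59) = (0 9 11 1 12 10)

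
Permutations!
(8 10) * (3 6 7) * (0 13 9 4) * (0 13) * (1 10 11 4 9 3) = (1 10 8 11 4 13 3 6 7) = [0, 10, 2, 6, 13, 5, 7, 1, 11, 9, 8, 4, 12, 3]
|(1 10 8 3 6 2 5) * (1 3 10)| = 4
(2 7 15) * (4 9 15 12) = (2 7 12 4 9 15) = [0, 1, 7, 3, 9, 5, 6, 12, 8, 15, 10, 11, 4, 13, 14, 2]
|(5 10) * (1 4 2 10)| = 5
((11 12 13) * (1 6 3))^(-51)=(13)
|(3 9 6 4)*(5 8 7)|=|(3 9 6 4)(5 8 7)|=12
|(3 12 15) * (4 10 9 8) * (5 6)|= |(3 12 15)(4 10 9 8)(5 6)|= 12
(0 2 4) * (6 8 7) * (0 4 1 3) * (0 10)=[2, 3, 1, 10, 4, 5, 8, 6, 7, 9, 0]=(0 2 1 3 10)(6 8 7)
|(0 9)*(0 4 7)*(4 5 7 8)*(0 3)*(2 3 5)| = 4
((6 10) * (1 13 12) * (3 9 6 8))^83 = ((1 13 12)(3 9 6 10 8))^83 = (1 12 13)(3 10 9 8 6)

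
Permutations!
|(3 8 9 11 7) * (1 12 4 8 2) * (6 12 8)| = 21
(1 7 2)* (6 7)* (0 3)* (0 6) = (0 3 6 7 2 1) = [3, 0, 1, 6, 4, 5, 7, 2]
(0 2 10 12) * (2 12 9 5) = (0 12)(2 10 9 5) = [12, 1, 10, 3, 4, 2, 6, 7, 8, 5, 9, 11, 0]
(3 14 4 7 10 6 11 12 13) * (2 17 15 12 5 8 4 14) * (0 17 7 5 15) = [17, 1, 7, 2, 5, 8, 11, 10, 4, 9, 6, 15, 13, 3, 14, 12, 16, 0] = (0 17)(2 7 10 6 11 15 12 13 3)(4 5 8)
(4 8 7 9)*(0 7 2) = [7, 1, 0, 3, 8, 5, 6, 9, 2, 4] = (0 7 9 4 8 2)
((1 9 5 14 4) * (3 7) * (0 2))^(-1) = (0 2)(1 4 14 5 9)(3 7)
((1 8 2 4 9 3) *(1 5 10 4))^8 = ((1 8 2)(3 5 10 4 9))^8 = (1 2 8)(3 4 5 9 10)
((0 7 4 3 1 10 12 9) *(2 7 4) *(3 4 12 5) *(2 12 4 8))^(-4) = ((0 4 8 2 7 12 9)(1 10 5 3))^(-4) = (0 2 9 8 12 4 7)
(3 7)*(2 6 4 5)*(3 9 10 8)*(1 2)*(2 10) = (1 10 8 3 7 9 2 6 4 5) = [0, 10, 6, 7, 5, 1, 4, 9, 3, 2, 8]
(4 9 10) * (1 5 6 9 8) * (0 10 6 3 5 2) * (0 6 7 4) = (0 10)(1 2 6 9 7 4 8)(3 5) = [10, 2, 6, 5, 8, 3, 9, 4, 1, 7, 0]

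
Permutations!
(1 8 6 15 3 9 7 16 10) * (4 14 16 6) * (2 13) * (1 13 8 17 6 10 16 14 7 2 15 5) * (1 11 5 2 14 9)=(1 17 6 2 8 4 7 10 13 15 3)(5 11)(9 14)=[0, 17, 8, 1, 7, 11, 2, 10, 4, 14, 13, 5, 12, 15, 9, 3, 16, 6]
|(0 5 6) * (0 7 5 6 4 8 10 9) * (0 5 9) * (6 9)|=|(0 9 5 4 8 10)(6 7)|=6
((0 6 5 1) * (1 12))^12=(0 5 1 6 12)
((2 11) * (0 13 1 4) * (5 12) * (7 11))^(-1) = ((0 13 1 4)(2 7 11)(5 12))^(-1) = (0 4 1 13)(2 11 7)(5 12)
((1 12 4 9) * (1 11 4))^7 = (1 12)(4 9 11)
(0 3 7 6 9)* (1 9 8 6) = (0 3 7 1 9)(6 8) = [3, 9, 2, 7, 4, 5, 8, 1, 6, 0]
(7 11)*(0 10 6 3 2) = (0 10 6 3 2)(7 11) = [10, 1, 0, 2, 4, 5, 3, 11, 8, 9, 6, 7]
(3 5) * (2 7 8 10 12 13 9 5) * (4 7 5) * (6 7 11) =(2 5 3)(4 11 6 7 8 10 12 13 9) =[0, 1, 5, 2, 11, 3, 7, 8, 10, 4, 12, 6, 13, 9]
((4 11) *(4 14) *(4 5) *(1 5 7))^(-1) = ((1 5 4 11 14 7))^(-1) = (1 7 14 11 4 5)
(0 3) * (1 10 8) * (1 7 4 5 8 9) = (0 3)(1 10 9)(4 5 8 7) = [3, 10, 2, 0, 5, 8, 6, 4, 7, 1, 9]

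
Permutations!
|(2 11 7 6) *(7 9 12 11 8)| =|(2 8 7 6)(9 12 11)| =12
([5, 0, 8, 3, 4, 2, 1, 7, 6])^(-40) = [2, 5, 6, 3, 4, 8, 0, 7, 1]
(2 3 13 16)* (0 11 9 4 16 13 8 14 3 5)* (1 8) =[11, 8, 5, 1, 16, 0, 6, 7, 14, 4, 10, 9, 12, 13, 3, 15, 2] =(0 11 9 4 16 2 5)(1 8 14 3)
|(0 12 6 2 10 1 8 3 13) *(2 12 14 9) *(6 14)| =|(0 6 12 14 9 2 10 1 8 3 13)| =11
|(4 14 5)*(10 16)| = |(4 14 5)(10 16)| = 6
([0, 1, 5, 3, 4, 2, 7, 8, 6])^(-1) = [0, 1, 5, 3, 4, 2, 8, 6, 7]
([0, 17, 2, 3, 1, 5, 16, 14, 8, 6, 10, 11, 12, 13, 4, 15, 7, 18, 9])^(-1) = (1 4 14 7 16 6 9 18 17)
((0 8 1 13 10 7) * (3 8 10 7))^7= (13)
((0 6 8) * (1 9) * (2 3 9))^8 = (9)(0 8 6)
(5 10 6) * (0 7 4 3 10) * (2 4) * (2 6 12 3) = (0 7 6 5)(2 4)(3 10 12) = [7, 1, 4, 10, 2, 0, 5, 6, 8, 9, 12, 11, 3]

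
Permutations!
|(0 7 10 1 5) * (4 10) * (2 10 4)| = |(0 7 2 10 1 5)| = 6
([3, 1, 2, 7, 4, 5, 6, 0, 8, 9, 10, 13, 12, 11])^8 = [7, 1, 2, 0, 4, 5, 6, 3, 8, 9, 10, 11, 12, 13]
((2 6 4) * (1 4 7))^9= (1 7 6 2 4)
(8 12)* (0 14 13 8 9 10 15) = (0 14 13 8 12 9 10 15) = [14, 1, 2, 3, 4, 5, 6, 7, 12, 10, 15, 11, 9, 8, 13, 0]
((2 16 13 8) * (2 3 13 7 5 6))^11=((2 16 7 5 6)(3 13 8))^11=(2 16 7 5 6)(3 8 13)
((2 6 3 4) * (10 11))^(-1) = (2 4 3 6)(10 11)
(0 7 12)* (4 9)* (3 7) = (0 3 7 12)(4 9) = [3, 1, 2, 7, 9, 5, 6, 12, 8, 4, 10, 11, 0]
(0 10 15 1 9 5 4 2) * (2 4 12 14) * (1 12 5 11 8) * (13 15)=[10, 9, 0, 3, 4, 5, 6, 7, 1, 11, 13, 8, 14, 15, 2, 12]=(0 10 13 15 12 14 2)(1 9 11 8)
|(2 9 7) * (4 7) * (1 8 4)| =|(1 8 4 7 2 9)| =6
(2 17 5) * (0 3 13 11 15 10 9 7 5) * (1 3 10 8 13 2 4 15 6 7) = (0 10 9 1 3 2 17)(4 15 8 13 11 6 7 5) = [10, 3, 17, 2, 15, 4, 7, 5, 13, 1, 9, 6, 12, 11, 14, 8, 16, 0]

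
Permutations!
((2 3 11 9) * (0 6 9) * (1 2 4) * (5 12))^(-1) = ((0 6 9 4 1 2 3 11)(5 12))^(-1) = (0 11 3 2 1 4 9 6)(5 12)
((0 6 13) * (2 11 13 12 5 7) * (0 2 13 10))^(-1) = ((0 6 12 5 7 13 2 11 10))^(-1) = (0 10 11 2 13 7 5 12 6)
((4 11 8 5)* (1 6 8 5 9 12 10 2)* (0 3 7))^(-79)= (0 7 3)(1 10 9 6 2 12 8)(4 5 11)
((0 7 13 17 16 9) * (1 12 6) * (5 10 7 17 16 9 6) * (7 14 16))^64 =(0 17 9)(1 12 5 10 14 16 6)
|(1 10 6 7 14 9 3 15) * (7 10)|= |(1 7 14 9 3 15)(6 10)|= 6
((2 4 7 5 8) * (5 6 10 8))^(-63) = (2 6)(4 10)(7 8)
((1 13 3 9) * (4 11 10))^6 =(1 3)(9 13)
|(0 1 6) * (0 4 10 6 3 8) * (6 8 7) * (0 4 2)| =6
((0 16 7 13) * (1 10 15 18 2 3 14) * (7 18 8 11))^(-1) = (0 13 7 11 8 15 10 1 14 3 2 18 16)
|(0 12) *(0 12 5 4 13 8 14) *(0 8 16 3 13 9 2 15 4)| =12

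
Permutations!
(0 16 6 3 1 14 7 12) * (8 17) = (0 16 6 3 1 14 7 12)(8 17) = [16, 14, 2, 1, 4, 5, 3, 12, 17, 9, 10, 11, 0, 13, 7, 15, 6, 8]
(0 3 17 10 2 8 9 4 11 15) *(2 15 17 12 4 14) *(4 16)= [3, 1, 8, 12, 11, 5, 6, 7, 9, 14, 15, 17, 16, 13, 2, 0, 4, 10]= (0 3 12 16 4 11 17 10 15)(2 8 9 14)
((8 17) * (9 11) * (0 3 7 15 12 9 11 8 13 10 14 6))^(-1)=((0 3 7 15 12 9 8 17 13 10 14 6))^(-1)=(0 6 14 10 13 17 8 9 12 15 7 3)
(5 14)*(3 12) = (3 12)(5 14) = [0, 1, 2, 12, 4, 14, 6, 7, 8, 9, 10, 11, 3, 13, 5]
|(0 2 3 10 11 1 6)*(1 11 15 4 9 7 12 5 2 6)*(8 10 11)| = |(0 6)(2 3 11 8 10 15 4 9 7 12 5)| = 22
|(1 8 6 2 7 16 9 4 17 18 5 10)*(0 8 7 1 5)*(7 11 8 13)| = |(0 13 7 16 9 4 17 18)(1 11 8 6 2)(5 10)| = 40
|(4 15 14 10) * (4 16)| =5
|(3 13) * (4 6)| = 2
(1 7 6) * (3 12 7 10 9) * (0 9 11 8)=(0 9 3 12 7 6 1 10 11 8)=[9, 10, 2, 12, 4, 5, 1, 6, 0, 3, 11, 8, 7]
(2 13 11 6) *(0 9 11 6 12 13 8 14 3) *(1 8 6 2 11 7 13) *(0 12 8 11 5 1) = (0 9 7 13 2 6 5 1 11 8 14 3 12) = [9, 11, 6, 12, 4, 1, 5, 13, 14, 7, 10, 8, 0, 2, 3]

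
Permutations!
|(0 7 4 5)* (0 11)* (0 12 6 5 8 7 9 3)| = |(0 9 3)(4 8 7)(5 11 12 6)| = 12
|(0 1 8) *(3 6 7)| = |(0 1 8)(3 6 7)| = 3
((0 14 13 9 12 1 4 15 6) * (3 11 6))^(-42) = (0 13 12 4 3 6 14 9 1 15 11)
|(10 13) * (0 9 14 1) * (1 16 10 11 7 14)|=|(0 9 1)(7 14 16 10 13 11)|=6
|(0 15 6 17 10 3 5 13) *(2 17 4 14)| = 11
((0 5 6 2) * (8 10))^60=((0 5 6 2)(8 10))^60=(10)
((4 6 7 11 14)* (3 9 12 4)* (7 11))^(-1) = (3 14 11 6 4 12 9) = ((3 9 12 4 6 11 14))^(-1)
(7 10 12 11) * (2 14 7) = (2 14 7 10 12 11) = [0, 1, 14, 3, 4, 5, 6, 10, 8, 9, 12, 2, 11, 13, 7]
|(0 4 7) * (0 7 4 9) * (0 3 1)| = 4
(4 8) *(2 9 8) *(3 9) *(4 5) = (2 3 9 8 5 4) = [0, 1, 3, 9, 2, 4, 6, 7, 5, 8]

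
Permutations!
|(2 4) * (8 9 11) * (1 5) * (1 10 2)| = 15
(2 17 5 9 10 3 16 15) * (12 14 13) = (2 17 5 9 10 3 16 15)(12 14 13) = [0, 1, 17, 16, 4, 9, 6, 7, 8, 10, 3, 11, 14, 12, 13, 2, 15, 5]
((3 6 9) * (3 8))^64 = (9)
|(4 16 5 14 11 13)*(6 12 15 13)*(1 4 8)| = |(1 4 16 5 14 11 6 12 15 13 8)| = 11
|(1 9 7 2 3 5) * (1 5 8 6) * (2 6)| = 12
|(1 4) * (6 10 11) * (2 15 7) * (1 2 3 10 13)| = 10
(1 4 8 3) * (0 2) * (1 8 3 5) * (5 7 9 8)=[2, 4, 0, 5, 3, 1, 6, 9, 7, 8]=(0 2)(1 4 3 5)(7 9 8)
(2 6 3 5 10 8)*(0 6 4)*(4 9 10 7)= (0 6 3 5 7 4)(2 9 10 8)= [6, 1, 9, 5, 0, 7, 3, 4, 2, 10, 8]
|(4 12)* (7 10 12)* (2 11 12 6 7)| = |(2 11 12 4)(6 7 10)| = 12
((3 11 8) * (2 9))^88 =((2 9)(3 11 8))^88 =(3 11 8)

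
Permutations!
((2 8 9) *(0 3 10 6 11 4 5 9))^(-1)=(0 8 2 9 5 4 11 6 10 3)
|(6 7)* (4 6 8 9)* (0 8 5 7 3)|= |(0 8 9 4 6 3)(5 7)|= 6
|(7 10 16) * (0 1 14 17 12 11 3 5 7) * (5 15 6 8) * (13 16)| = |(0 1 14 17 12 11 3 15 6 8 5 7 10 13 16)| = 15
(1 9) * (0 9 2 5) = (0 9 1 2 5) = [9, 2, 5, 3, 4, 0, 6, 7, 8, 1]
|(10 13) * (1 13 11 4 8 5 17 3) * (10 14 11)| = |(1 13 14 11 4 8 5 17 3)| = 9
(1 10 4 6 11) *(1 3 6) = (1 10 4)(3 6 11) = [0, 10, 2, 6, 1, 5, 11, 7, 8, 9, 4, 3]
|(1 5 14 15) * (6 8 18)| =|(1 5 14 15)(6 8 18)| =12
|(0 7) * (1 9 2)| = |(0 7)(1 9 2)| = 6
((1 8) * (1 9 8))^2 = (9) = ((8 9))^2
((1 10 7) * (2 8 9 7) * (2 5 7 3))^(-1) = (1 7 5 10)(2 3 9 8)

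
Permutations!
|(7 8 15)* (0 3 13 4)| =|(0 3 13 4)(7 8 15)| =12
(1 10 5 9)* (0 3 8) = (0 3 8)(1 10 5 9) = [3, 10, 2, 8, 4, 9, 6, 7, 0, 1, 5]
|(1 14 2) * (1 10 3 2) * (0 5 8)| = 6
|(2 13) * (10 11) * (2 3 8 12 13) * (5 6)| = |(3 8 12 13)(5 6)(10 11)| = 4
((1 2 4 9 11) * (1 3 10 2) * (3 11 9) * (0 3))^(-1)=((11)(0 3 10 2 4))^(-1)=(11)(0 4 2 10 3)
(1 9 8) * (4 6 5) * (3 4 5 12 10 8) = (1 9 3 4 6 12 10 8) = [0, 9, 2, 4, 6, 5, 12, 7, 1, 3, 8, 11, 10]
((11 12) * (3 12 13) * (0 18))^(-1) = ((0 18)(3 12 11 13))^(-1) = (0 18)(3 13 11 12)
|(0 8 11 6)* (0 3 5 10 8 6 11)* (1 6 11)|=|(0 11 1 6 3 5 10 8)|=8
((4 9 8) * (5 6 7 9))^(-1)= (4 8 9 7 6 5)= ((4 5 6 7 9 8))^(-1)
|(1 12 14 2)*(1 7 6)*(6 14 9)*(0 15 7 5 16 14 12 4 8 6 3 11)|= |(0 15 7 12 9 3 11)(1 4 8 6)(2 5 16 14)|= 28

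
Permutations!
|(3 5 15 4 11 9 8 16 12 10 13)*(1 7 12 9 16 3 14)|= 24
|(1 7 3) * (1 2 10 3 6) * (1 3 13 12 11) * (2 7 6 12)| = 6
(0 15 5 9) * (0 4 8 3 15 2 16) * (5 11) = (0 2 16)(3 15 11 5 9 4 8) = [2, 1, 16, 15, 8, 9, 6, 7, 3, 4, 10, 5, 12, 13, 14, 11, 0]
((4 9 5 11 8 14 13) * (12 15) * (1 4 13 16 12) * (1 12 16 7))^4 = (16)(1 11)(4 8)(5 7)(9 14)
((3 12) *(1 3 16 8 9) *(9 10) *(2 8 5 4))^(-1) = (1 9 10 8 2 4 5 16 12 3)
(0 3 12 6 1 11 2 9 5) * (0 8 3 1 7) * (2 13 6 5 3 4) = (0 1 11 13 6 7)(2 9 3 12 5 8 4) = [1, 11, 9, 12, 2, 8, 7, 0, 4, 3, 10, 13, 5, 6]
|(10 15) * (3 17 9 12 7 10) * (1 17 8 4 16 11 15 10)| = 30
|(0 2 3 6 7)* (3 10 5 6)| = 6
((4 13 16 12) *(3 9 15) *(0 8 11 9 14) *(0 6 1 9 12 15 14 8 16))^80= (0 13 4 12 11 8 3 15 16)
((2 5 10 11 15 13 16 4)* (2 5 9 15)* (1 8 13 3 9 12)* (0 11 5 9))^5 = ((0 11 2 12 1 8 13 16 4 9 15 3)(5 10))^5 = (0 8 15 12 4 11 13 3 1 9 2 16)(5 10)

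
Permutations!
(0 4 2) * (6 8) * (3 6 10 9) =(0 4 2)(3 6 8 10 9) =[4, 1, 0, 6, 2, 5, 8, 7, 10, 3, 9]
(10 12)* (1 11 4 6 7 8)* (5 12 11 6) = [0, 6, 2, 3, 5, 12, 7, 8, 1, 9, 11, 4, 10] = (1 6 7 8)(4 5 12 10 11)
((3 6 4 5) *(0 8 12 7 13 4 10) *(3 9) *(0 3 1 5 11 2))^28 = ((0 8 12 7 13 4 11 2)(1 5 9)(3 6 10))^28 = (0 13)(1 5 9)(2 7)(3 6 10)(4 8)(11 12)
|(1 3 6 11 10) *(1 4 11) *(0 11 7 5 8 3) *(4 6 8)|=30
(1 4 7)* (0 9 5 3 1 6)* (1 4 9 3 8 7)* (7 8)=(0 3 4 1 9 5 7 6)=[3, 9, 2, 4, 1, 7, 0, 6, 8, 5]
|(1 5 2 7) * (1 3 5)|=4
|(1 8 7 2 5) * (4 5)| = |(1 8 7 2 4 5)| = 6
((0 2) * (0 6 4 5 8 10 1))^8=((0 2 6 4 5 8 10 1))^8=(10)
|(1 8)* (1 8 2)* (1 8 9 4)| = |(1 2 8 9 4)| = 5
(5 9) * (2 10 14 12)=[0, 1, 10, 3, 4, 9, 6, 7, 8, 5, 14, 11, 2, 13, 12]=(2 10 14 12)(5 9)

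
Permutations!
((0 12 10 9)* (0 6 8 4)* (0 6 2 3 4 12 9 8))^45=(12)(0 3)(2 6)(4 9)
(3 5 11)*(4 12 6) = (3 5 11)(4 12 6) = [0, 1, 2, 5, 12, 11, 4, 7, 8, 9, 10, 3, 6]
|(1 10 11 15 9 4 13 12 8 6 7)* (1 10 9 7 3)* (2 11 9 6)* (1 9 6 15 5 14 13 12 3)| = 10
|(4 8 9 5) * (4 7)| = |(4 8 9 5 7)| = 5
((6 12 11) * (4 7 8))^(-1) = ((4 7 8)(6 12 11))^(-1) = (4 8 7)(6 11 12)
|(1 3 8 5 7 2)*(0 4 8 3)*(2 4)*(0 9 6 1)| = 12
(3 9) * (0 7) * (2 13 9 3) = [7, 1, 13, 3, 4, 5, 6, 0, 8, 2, 10, 11, 12, 9] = (0 7)(2 13 9)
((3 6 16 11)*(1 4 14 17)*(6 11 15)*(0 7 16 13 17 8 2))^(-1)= (0 2 8 14 4 1 17 13 6 15 16 7)(3 11)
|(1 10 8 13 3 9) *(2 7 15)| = |(1 10 8 13 3 9)(2 7 15)| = 6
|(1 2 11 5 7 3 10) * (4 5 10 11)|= |(1 2 4 5 7 3 11 10)|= 8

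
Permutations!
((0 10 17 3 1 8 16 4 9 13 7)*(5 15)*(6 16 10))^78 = ((0 6 16 4 9 13 7)(1 8 10 17 3)(5 15))^78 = (0 6 16 4 9 13 7)(1 17 8 3 10)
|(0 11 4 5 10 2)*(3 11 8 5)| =15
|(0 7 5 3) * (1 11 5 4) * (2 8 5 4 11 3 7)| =9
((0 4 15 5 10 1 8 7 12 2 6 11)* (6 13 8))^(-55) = (0 4 15 5 10 1 6 11)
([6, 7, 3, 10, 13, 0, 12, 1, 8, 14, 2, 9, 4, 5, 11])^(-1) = [5, 7, 10, 2, 12, 13, 0, 1, 8, 11, 3, 14, 6, 4, 9]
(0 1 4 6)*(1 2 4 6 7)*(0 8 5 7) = (0 2 4)(1 6 8 5 7) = [2, 6, 4, 3, 0, 7, 8, 1, 5]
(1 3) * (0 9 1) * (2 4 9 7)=[7, 3, 4, 0, 9, 5, 6, 2, 8, 1]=(0 7 2 4 9 1 3)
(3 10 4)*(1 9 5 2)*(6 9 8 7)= (1 8 7 6 9 5 2)(3 10 4)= [0, 8, 1, 10, 3, 2, 9, 6, 7, 5, 4]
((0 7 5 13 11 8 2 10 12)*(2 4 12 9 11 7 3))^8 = ((0 3 2 10 9 11 8 4 12)(5 13 7))^8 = (0 12 4 8 11 9 10 2 3)(5 7 13)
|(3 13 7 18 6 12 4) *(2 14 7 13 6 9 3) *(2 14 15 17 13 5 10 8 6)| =15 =|(2 15 17 13 5 10 8 6 12 4 14 7 18 9 3)|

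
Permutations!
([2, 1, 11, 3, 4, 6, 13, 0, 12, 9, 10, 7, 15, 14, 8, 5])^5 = [2, 1, 11, 3, 4, 12, 15, 0, 13, 9, 10, 7, 14, 5, 6, 8]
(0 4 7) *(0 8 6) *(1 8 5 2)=[4, 8, 1, 3, 7, 2, 0, 5, 6]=(0 4 7 5 2 1 8 6)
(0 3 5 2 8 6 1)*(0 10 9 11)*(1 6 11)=(0 3 5 2 8 11)(1 10 9)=[3, 10, 8, 5, 4, 2, 6, 7, 11, 1, 9, 0]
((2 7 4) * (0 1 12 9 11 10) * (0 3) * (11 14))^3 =(0 9 10 1 14 3 12 11)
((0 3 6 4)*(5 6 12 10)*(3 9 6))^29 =(0 9 6 4)(3 12 10 5)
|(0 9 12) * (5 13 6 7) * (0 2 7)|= |(0 9 12 2 7 5 13 6)|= 8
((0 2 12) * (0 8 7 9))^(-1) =(0 9 7 8 12 2) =((0 2 12 8 7 9))^(-1)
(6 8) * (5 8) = (5 8 6) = [0, 1, 2, 3, 4, 8, 5, 7, 6]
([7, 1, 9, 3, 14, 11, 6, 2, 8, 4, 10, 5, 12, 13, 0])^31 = [7, 1, 9, 3, 14, 11, 6, 2, 8, 4, 10, 5, 12, 13, 0]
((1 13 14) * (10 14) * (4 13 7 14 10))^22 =(1 7 14)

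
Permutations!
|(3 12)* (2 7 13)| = |(2 7 13)(3 12)| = 6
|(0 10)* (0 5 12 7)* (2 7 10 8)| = |(0 8 2 7)(5 12 10)| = 12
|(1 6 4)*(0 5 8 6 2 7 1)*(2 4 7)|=|(0 5 8 6 7 1 4)|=7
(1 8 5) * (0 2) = (0 2)(1 8 5) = [2, 8, 0, 3, 4, 1, 6, 7, 5]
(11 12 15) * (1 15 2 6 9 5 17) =(1 15 11 12 2 6 9 5 17) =[0, 15, 6, 3, 4, 17, 9, 7, 8, 5, 10, 12, 2, 13, 14, 11, 16, 1]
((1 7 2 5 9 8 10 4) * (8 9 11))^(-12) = (1 11)(2 10)(4 5)(7 8)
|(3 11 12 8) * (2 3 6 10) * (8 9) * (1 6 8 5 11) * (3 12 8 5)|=21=|(1 6 10 2 12 9 3)(5 11 8)|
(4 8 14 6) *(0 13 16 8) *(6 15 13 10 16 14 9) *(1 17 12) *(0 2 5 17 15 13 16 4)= [10, 15, 5, 3, 2, 17, 0, 7, 9, 6, 4, 11, 1, 14, 13, 16, 8, 12]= (0 10 4 2 5 17 12 1 15 16 8 9 6)(13 14)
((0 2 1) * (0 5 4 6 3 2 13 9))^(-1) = ((0 13 9)(1 5 4 6 3 2))^(-1) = (0 9 13)(1 2 3 6 4 5)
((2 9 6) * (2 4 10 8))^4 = (2 10 6)(4 9 8)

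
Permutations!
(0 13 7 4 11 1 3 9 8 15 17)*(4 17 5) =(0 13 7 17)(1 3 9 8 15 5 4 11) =[13, 3, 2, 9, 11, 4, 6, 17, 15, 8, 10, 1, 12, 7, 14, 5, 16, 0]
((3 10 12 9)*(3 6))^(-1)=((3 10 12 9 6))^(-1)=(3 6 9 12 10)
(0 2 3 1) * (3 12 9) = [2, 0, 12, 1, 4, 5, 6, 7, 8, 3, 10, 11, 9] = (0 2 12 9 3 1)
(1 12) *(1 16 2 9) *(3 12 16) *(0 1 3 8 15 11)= [1, 16, 9, 12, 4, 5, 6, 7, 15, 3, 10, 0, 8, 13, 14, 11, 2]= (0 1 16 2 9 3 12 8 15 11)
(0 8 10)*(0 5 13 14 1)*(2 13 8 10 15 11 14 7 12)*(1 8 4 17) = (0 10 5 4 17 1)(2 13 7 12)(8 15 11 14) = [10, 0, 13, 3, 17, 4, 6, 12, 15, 9, 5, 14, 2, 7, 8, 11, 16, 1]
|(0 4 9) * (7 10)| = 6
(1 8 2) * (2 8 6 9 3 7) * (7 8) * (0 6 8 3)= (0 6 9)(1 8 7 2)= [6, 8, 1, 3, 4, 5, 9, 2, 7, 0]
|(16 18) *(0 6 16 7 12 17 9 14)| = 9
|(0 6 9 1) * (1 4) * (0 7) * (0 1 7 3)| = 7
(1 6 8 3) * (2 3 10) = (1 6 8 10 2 3) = [0, 6, 3, 1, 4, 5, 8, 7, 10, 9, 2]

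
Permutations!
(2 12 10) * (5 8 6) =[0, 1, 12, 3, 4, 8, 5, 7, 6, 9, 2, 11, 10] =(2 12 10)(5 8 6)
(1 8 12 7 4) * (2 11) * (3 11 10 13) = (1 8 12 7 4)(2 10 13 3 11) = [0, 8, 10, 11, 1, 5, 6, 4, 12, 9, 13, 2, 7, 3]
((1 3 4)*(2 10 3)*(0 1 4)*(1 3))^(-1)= ((0 3)(1 2 10))^(-1)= (0 3)(1 10 2)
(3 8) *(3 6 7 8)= (6 7 8)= [0, 1, 2, 3, 4, 5, 7, 8, 6]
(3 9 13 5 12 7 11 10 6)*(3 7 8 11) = (3 9 13 5 12 8 11 10 6 7) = [0, 1, 2, 9, 4, 12, 7, 3, 11, 13, 6, 10, 8, 5]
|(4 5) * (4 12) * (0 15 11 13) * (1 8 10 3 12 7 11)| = |(0 15 1 8 10 3 12 4 5 7 11 13)| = 12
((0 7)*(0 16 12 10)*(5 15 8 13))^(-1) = (0 10 12 16 7)(5 13 8 15)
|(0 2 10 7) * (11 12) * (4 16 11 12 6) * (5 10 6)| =|(0 2 6 4 16 11 5 10 7)| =9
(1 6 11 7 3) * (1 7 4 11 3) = (1 6 3 7)(4 11) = [0, 6, 2, 7, 11, 5, 3, 1, 8, 9, 10, 4]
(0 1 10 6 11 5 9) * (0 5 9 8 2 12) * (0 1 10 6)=[10, 6, 12, 3, 4, 8, 11, 7, 2, 5, 0, 9, 1]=(0 10)(1 6 11 9 5 8 2 12)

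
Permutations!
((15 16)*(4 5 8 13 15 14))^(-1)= (4 14 16 15 13 8 5)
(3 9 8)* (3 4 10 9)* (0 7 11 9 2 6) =(0 7 11 9 8 4 10 2 6) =[7, 1, 6, 3, 10, 5, 0, 11, 4, 8, 2, 9]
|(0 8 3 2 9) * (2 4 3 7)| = |(0 8 7 2 9)(3 4)| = 10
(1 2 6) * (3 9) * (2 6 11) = (1 6)(2 11)(3 9) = [0, 6, 11, 9, 4, 5, 1, 7, 8, 3, 10, 2]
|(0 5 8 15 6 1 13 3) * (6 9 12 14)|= 11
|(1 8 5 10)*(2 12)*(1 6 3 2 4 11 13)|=|(1 8 5 10 6 3 2 12 4 11 13)|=11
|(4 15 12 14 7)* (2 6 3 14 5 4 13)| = 12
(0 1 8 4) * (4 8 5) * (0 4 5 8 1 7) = [7, 8, 2, 3, 4, 5, 6, 0, 1] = (0 7)(1 8)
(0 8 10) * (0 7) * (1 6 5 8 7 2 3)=(0 7)(1 6 5 8 10 2 3)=[7, 6, 3, 1, 4, 8, 5, 0, 10, 9, 2]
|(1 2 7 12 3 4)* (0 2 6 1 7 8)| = |(0 2 8)(1 6)(3 4 7 12)| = 12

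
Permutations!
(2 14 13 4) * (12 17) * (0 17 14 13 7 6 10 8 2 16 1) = [17, 0, 13, 3, 16, 5, 10, 6, 2, 9, 8, 11, 14, 4, 7, 15, 1, 12] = (0 17 12 14 7 6 10 8 2 13 4 16 1)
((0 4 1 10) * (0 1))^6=((0 4)(1 10))^6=(10)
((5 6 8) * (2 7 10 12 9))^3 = (2 12 7 9 10)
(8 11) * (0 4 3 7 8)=[4, 1, 2, 7, 3, 5, 6, 8, 11, 9, 10, 0]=(0 4 3 7 8 11)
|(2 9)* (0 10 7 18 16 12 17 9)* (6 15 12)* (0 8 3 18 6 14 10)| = 13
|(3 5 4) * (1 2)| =|(1 2)(3 5 4)| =6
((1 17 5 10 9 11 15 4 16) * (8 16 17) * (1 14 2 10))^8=((1 8 16 14 2 10 9 11 15 4 17 5))^8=(1 15 2)(4 10 8)(5 11 14)(9 16 17)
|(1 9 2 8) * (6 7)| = |(1 9 2 8)(6 7)| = 4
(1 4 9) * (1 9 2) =(9)(1 4 2) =[0, 4, 1, 3, 2, 5, 6, 7, 8, 9]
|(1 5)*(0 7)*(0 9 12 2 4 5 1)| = |(0 7 9 12 2 4 5)| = 7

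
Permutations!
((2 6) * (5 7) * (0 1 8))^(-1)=((0 1 8)(2 6)(5 7))^(-1)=(0 8 1)(2 6)(5 7)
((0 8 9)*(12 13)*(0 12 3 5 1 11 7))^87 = (0 1 13 8 11 3 9 7 5 12)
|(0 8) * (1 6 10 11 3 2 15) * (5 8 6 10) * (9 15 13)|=8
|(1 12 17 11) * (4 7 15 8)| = 4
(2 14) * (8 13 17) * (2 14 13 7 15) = (2 13 17 8 7 15) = [0, 1, 13, 3, 4, 5, 6, 15, 7, 9, 10, 11, 12, 17, 14, 2, 16, 8]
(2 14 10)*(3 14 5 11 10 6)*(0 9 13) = (0 9 13)(2 5 11 10)(3 14 6) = [9, 1, 5, 14, 4, 11, 3, 7, 8, 13, 2, 10, 12, 0, 6]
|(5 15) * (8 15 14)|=|(5 14 8 15)|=4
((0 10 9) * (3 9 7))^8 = ((0 10 7 3 9))^8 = (0 3 10 9 7)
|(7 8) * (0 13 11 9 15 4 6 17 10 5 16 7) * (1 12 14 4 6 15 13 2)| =42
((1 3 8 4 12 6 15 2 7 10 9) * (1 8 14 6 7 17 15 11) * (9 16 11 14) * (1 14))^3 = ((1 3 9 8 4 12 7 10 16 11 14 6)(2 17 15))^3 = (17)(1 8 7 11)(3 4 10 14)(6 9 12 16)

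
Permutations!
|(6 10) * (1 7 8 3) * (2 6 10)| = 4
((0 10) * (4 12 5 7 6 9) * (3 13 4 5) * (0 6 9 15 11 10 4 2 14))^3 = (0 3 14 12 2 4 13)(6 10 11 15)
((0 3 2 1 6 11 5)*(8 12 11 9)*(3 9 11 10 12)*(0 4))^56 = (12)(0 6 8 5 2)(1 9 11 3 4)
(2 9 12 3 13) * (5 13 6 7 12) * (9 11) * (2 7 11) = (3 6 11 9 5 13 7 12) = [0, 1, 2, 6, 4, 13, 11, 12, 8, 5, 10, 9, 3, 7]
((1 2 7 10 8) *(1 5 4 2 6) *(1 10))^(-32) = (10)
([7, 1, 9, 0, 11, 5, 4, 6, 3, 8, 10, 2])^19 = [7, 1, 9, 0, 11, 5, 4, 6, 3, 8, 10, 2]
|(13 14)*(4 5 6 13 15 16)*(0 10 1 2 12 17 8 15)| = |(0 10 1 2 12 17 8 15 16 4 5 6 13 14)| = 14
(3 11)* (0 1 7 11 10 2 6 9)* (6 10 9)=(0 1 7 11 3 9)(2 10)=[1, 7, 10, 9, 4, 5, 6, 11, 8, 0, 2, 3]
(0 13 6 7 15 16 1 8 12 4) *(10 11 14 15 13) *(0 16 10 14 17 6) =(0 14 15 10 11 17 6 7 13)(1 8 12 4 16) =[14, 8, 2, 3, 16, 5, 7, 13, 12, 9, 11, 17, 4, 0, 15, 10, 1, 6]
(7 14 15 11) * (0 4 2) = (0 4 2)(7 14 15 11) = [4, 1, 0, 3, 2, 5, 6, 14, 8, 9, 10, 7, 12, 13, 15, 11]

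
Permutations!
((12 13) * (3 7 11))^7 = ((3 7 11)(12 13))^7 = (3 7 11)(12 13)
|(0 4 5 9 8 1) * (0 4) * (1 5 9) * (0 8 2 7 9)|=15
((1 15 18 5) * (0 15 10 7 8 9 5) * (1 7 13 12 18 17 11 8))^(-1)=((0 15 17 11 8 9 5 7 1 10 13 12 18))^(-1)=(0 18 12 13 10 1 7 5 9 8 11 17 15)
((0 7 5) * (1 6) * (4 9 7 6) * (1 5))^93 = ((0 6 5)(1 4 9 7))^93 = (1 4 9 7)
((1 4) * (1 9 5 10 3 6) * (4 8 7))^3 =((1 8 7 4 9 5 10 3 6))^3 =(1 4 10)(3 8 9)(5 6 7)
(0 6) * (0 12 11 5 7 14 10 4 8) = (0 6 12 11 5 7 14 10 4 8) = [6, 1, 2, 3, 8, 7, 12, 14, 0, 9, 4, 5, 11, 13, 10]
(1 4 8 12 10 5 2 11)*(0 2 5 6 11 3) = [2, 4, 3, 0, 8, 5, 11, 7, 12, 9, 6, 1, 10] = (0 2 3)(1 4 8 12 10 6 11)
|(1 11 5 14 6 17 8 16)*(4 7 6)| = 10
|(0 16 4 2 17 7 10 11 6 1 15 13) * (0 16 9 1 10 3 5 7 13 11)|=105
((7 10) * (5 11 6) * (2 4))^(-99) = (11)(2 4)(7 10)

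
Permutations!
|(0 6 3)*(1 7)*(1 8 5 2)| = |(0 6 3)(1 7 8 5 2)| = 15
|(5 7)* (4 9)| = 2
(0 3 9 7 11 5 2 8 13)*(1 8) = (0 3 9 7 11 5 2 1 8 13) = [3, 8, 1, 9, 4, 2, 6, 11, 13, 7, 10, 5, 12, 0]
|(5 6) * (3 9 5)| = |(3 9 5 6)| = 4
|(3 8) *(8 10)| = |(3 10 8)| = 3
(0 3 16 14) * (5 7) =[3, 1, 2, 16, 4, 7, 6, 5, 8, 9, 10, 11, 12, 13, 0, 15, 14] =(0 3 16 14)(5 7)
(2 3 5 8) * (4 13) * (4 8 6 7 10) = (2 3 5 6 7 10 4 13 8) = [0, 1, 3, 5, 13, 6, 7, 10, 2, 9, 4, 11, 12, 8]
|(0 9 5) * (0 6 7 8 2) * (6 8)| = 10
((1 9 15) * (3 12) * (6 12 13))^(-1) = (1 15 9)(3 12 6 13)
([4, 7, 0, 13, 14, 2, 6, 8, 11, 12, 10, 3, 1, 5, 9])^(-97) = (0 8 4 11 14 3 9 13 12 5 1 2 7)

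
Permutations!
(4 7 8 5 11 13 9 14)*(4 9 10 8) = (4 7)(5 11 13 10 8)(9 14) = [0, 1, 2, 3, 7, 11, 6, 4, 5, 14, 8, 13, 12, 10, 9]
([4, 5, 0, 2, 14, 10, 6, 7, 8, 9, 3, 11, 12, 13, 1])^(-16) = (14)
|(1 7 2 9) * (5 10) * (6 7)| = 10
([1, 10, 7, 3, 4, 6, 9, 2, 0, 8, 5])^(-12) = (0 10 6 8 1 5 9)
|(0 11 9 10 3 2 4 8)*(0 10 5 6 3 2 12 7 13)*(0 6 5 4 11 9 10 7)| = 9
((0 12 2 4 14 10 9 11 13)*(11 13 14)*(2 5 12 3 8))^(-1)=(0 13 9 10 14 11 4 2 8 3)(5 12)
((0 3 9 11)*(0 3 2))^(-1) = (0 2)(3 11 9)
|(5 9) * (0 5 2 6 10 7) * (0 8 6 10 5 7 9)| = |(0 7 8 6 5)(2 10 9)| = 15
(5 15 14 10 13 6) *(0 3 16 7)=(0 3 16 7)(5 15 14 10 13 6)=[3, 1, 2, 16, 4, 15, 5, 0, 8, 9, 13, 11, 12, 6, 10, 14, 7]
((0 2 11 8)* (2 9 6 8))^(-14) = ((0 9 6 8)(2 11))^(-14) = (11)(0 6)(8 9)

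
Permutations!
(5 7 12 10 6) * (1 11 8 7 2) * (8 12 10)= (1 11 12 8 7 10 6 5 2)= [0, 11, 1, 3, 4, 2, 5, 10, 7, 9, 6, 12, 8]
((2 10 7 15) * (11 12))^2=(2 7)(10 15)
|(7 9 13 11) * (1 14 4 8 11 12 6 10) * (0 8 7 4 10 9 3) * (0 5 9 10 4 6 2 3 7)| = |(0 8 11 6 10 1 14 4)(2 3 5 9 13 12)| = 24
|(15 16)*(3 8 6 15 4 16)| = |(3 8 6 15)(4 16)| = 4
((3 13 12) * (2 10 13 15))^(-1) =(2 15 3 12 13 10)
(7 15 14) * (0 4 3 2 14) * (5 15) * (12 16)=(0 4 3 2 14 7 5 15)(12 16)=[4, 1, 14, 2, 3, 15, 6, 5, 8, 9, 10, 11, 16, 13, 7, 0, 12]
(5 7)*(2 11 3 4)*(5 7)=[0, 1, 11, 4, 2, 5, 6, 7, 8, 9, 10, 3]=(2 11 3 4)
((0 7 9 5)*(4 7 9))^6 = (9)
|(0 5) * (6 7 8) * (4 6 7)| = |(0 5)(4 6)(7 8)| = 2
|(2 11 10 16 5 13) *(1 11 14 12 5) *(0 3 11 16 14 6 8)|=22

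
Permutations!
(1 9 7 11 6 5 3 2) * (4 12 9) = (1 4 12 9 7 11 6 5 3 2) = [0, 4, 1, 2, 12, 3, 5, 11, 8, 7, 10, 6, 9]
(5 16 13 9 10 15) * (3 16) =(3 16 13 9 10 15 5) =[0, 1, 2, 16, 4, 3, 6, 7, 8, 10, 15, 11, 12, 9, 14, 5, 13]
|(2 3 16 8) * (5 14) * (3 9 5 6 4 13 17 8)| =18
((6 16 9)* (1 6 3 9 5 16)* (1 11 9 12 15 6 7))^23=(1 7)(3 9 11 6 15 12)(5 16)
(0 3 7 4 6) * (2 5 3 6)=[6, 1, 5, 7, 2, 3, 0, 4]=(0 6)(2 5 3 7 4)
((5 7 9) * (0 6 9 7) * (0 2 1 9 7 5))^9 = ((0 6 7 5 2 1 9))^9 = (0 7 2 9 6 5 1)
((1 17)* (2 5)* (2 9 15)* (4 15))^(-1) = ((1 17)(2 5 9 4 15))^(-1) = (1 17)(2 15 4 9 5)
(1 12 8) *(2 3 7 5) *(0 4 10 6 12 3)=(0 4 10 6 12 8 1 3 7 5 2)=[4, 3, 0, 7, 10, 2, 12, 5, 1, 9, 6, 11, 8]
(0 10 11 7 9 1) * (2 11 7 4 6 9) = (0 10 7 2 11 4 6 9 1) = [10, 0, 11, 3, 6, 5, 9, 2, 8, 1, 7, 4]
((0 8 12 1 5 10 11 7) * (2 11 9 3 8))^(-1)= (0 7 11 2)(1 12 8 3 9 10 5)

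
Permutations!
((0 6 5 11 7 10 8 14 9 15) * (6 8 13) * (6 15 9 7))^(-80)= ((0 8 14 7 10 13 15)(5 11 6))^(-80)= (0 10 8 13 14 15 7)(5 11 6)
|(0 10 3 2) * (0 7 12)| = 6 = |(0 10 3 2 7 12)|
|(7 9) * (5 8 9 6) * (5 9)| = |(5 8)(6 9 7)| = 6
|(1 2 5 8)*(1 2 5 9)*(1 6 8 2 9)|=3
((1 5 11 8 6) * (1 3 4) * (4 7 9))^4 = ((1 5 11 8 6 3 7 9 4))^4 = (1 6 4 8 9 11 7 5 3)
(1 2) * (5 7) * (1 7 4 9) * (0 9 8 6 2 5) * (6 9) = (0 6 2 7)(1 5 4 8 9) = [6, 5, 7, 3, 8, 4, 2, 0, 9, 1]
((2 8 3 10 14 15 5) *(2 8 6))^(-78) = ((2 6)(3 10 14 15 5 8))^(-78) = (15)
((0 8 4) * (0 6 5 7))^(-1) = ((0 8 4 6 5 7))^(-1) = (0 7 5 6 4 8)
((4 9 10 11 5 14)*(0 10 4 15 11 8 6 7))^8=(15)(0 6 10 7 8)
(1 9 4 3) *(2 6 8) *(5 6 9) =(1 5 6 8 2 9 4 3) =[0, 5, 9, 1, 3, 6, 8, 7, 2, 4]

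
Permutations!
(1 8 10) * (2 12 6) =(1 8 10)(2 12 6) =[0, 8, 12, 3, 4, 5, 2, 7, 10, 9, 1, 11, 6]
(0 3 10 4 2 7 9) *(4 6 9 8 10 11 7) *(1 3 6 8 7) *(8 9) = [6, 3, 4, 11, 2, 5, 8, 7, 10, 0, 9, 1] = (0 6 8 10 9)(1 3 11)(2 4)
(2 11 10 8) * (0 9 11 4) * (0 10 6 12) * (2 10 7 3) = (0 9 11 6 12)(2 4 7 3)(8 10) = [9, 1, 4, 2, 7, 5, 12, 3, 10, 11, 8, 6, 0]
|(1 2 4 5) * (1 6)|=5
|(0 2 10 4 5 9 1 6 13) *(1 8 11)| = 11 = |(0 2 10 4 5 9 8 11 1 6 13)|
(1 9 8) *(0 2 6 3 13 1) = (0 2 6 3 13 1 9 8) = [2, 9, 6, 13, 4, 5, 3, 7, 0, 8, 10, 11, 12, 1]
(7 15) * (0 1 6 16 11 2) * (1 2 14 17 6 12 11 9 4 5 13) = [2, 12, 0, 3, 5, 13, 16, 15, 8, 4, 10, 14, 11, 1, 17, 7, 9, 6] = (0 2)(1 12 11 14 17 6 16 9 4 5 13)(7 15)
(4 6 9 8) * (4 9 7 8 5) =(4 6 7 8 9 5) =[0, 1, 2, 3, 6, 4, 7, 8, 9, 5]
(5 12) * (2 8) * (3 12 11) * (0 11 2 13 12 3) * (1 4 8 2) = (0 11)(1 4 8 13 12 5) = [11, 4, 2, 3, 8, 1, 6, 7, 13, 9, 10, 0, 5, 12]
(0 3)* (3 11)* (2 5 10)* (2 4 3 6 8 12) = (0 11 6 8 12 2 5 10 4 3) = [11, 1, 5, 0, 3, 10, 8, 7, 12, 9, 4, 6, 2]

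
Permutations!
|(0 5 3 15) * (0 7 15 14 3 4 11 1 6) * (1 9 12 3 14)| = 18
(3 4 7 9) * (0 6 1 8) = (0 6 1 8)(3 4 7 9) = [6, 8, 2, 4, 7, 5, 1, 9, 0, 3]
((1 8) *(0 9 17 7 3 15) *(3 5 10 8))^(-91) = (0 15 3 1 8 10 5 7 17 9)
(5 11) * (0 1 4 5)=(0 1 4 5 11)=[1, 4, 2, 3, 5, 11, 6, 7, 8, 9, 10, 0]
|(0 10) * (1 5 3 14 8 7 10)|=|(0 1 5 3 14 8 7 10)|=8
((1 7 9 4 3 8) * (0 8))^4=((0 8 1 7 9 4 3))^4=(0 9 8 4 1 3 7)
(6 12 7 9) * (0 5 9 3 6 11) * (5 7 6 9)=(0 7 3 9 11)(6 12)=[7, 1, 2, 9, 4, 5, 12, 3, 8, 11, 10, 0, 6]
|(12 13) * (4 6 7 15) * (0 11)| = |(0 11)(4 6 7 15)(12 13)| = 4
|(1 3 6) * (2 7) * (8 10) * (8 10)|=6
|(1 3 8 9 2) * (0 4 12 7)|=|(0 4 12 7)(1 3 8 9 2)|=20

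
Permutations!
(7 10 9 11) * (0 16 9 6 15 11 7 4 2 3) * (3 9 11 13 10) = (0 16 11 4 2 9 7 3)(6 15 13 10) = [16, 1, 9, 0, 2, 5, 15, 3, 8, 7, 6, 4, 12, 10, 14, 13, 11]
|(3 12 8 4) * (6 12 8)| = |(3 8 4)(6 12)| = 6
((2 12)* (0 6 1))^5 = (0 1 6)(2 12)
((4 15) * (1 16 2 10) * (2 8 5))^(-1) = (1 10 2 5 8 16)(4 15)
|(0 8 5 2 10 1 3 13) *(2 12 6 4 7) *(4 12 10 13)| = 10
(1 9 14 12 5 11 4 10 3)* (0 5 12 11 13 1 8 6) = [5, 9, 2, 8, 10, 13, 0, 7, 6, 14, 3, 4, 12, 1, 11] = (0 5 13 1 9 14 11 4 10 3 8 6)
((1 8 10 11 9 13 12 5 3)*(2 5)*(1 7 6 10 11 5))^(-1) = (1 2 12 13 9 11 8)(3 5 10 6 7)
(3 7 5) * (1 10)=[0, 10, 2, 7, 4, 3, 6, 5, 8, 9, 1]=(1 10)(3 7 5)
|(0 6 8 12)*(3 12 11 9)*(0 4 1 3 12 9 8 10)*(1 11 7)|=|(0 6 10)(1 3 9 12 4 11 8 7)|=24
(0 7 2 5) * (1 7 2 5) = [2, 7, 1, 3, 4, 0, 6, 5] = (0 2 1 7 5)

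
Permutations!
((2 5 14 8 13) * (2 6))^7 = (2 5 14 8 13 6)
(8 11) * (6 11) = (6 11 8) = [0, 1, 2, 3, 4, 5, 11, 7, 6, 9, 10, 8]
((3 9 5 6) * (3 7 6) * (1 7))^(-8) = (1 7 6)(3 9 5)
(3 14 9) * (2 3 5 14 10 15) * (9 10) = (2 3 9 5 14 10 15) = [0, 1, 3, 9, 4, 14, 6, 7, 8, 5, 15, 11, 12, 13, 10, 2]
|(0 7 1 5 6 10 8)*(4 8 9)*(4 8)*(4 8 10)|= 14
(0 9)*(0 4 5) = (0 9 4 5) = [9, 1, 2, 3, 5, 0, 6, 7, 8, 4]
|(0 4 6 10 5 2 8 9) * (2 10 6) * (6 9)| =6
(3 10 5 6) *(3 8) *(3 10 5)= [0, 1, 2, 5, 4, 6, 8, 7, 10, 9, 3]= (3 5 6 8 10)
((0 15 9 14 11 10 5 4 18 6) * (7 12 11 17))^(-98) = ((0 15 9 14 17 7 12 11 10 5 4 18 6))^(-98) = (0 12 6 7 18 17 4 14 5 9 10 15 11)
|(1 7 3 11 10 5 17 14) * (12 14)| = |(1 7 3 11 10 5 17 12 14)| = 9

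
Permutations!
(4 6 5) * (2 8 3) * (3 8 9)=(2 9 3)(4 6 5)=[0, 1, 9, 2, 6, 4, 5, 7, 8, 3]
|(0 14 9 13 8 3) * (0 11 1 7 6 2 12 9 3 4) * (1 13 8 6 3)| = 13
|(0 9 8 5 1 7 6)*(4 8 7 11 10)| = 12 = |(0 9 7 6)(1 11 10 4 8 5)|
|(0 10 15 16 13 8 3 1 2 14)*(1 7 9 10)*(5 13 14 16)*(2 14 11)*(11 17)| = |(0 1 14)(2 16 17 11)(3 7 9 10 15 5 13 8)| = 24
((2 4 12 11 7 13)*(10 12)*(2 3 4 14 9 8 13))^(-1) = ((2 14 9 8 13 3 4 10 12 11 7))^(-1) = (2 7 11 12 10 4 3 13 8 9 14)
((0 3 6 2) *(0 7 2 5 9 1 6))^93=((0 3)(1 6 5 9)(2 7))^93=(0 3)(1 6 5 9)(2 7)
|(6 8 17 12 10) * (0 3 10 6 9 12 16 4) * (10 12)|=|(0 3 12 6 8 17 16 4)(9 10)|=8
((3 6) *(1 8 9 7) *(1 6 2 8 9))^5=(1 2 6 9 8 3 7)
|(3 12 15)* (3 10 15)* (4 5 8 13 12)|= 6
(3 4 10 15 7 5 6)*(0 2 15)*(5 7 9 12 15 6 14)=(0 2 6 3 4 10)(5 14)(9 12 15)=[2, 1, 6, 4, 10, 14, 3, 7, 8, 12, 0, 11, 15, 13, 5, 9]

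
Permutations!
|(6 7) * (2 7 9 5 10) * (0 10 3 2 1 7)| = 9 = |(0 10 1 7 6 9 5 3 2)|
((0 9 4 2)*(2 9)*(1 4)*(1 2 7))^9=((0 7 1 4 9 2))^9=(0 4)(1 2)(7 9)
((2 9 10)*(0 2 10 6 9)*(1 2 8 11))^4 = (0 2 1 11 8)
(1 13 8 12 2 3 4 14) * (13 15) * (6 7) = (1 15 13 8 12 2 3 4 14)(6 7) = [0, 15, 3, 4, 14, 5, 7, 6, 12, 9, 10, 11, 2, 8, 1, 13]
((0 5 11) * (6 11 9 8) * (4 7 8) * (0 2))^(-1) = ((0 5 9 4 7 8 6 11 2))^(-1) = (0 2 11 6 8 7 4 9 5)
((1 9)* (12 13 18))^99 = (18)(1 9)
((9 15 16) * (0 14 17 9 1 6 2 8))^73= (0 9 1 8 17 16 2 14 15 6)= ((0 14 17 9 15 16 1 6 2 8))^73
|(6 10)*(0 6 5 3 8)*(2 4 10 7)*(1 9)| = |(0 6 7 2 4 10 5 3 8)(1 9)| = 18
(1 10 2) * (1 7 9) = (1 10 2 7 9) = [0, 10, 7, 3, 4, 5, 6, 9, 8, 1, 2]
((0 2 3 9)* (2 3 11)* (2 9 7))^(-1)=(0 9 11 2 7 3)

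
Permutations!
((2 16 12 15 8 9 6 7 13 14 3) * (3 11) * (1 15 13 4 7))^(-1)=(1 6 9 8 15)(2 3 11 14 13 12 16)(4 7)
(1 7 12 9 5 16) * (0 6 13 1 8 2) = (0 6 13 1 7 12 9 5 16 8 2) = [6, 7, 0, 3, 4, 16, 13, 12, 2, 5, 10, 11, 9, 1, 14, 15, 8]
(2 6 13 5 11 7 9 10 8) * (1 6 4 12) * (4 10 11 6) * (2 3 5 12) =[0, 4, 10, 5, 2, 6, 13, 9, 3, 11, 8, 7, 1, 12] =(1 4 2 10 8 3 5 6 13 12)(7 9 11)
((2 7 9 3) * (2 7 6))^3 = (9)(2 6)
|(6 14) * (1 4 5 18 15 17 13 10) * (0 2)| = 8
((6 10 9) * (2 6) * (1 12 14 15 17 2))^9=((1 12 14 15 17 2 6 10 9))^9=(17)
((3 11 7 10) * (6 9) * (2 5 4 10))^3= ((2 5 4 10 3 11 7)(6 9))^3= (2 10 7 4 11 5 3)(6 9)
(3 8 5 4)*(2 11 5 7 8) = (2 11 5 4 3)(7 8) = [0, 1, 11, 2, 3, 4, 6, 8, 7, 9, 10, 5]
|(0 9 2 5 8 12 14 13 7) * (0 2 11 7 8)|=12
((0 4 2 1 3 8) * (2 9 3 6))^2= (0 9 8 4 3)(1 2 6)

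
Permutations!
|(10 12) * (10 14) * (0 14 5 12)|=|(0 14 10)(5 12)|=6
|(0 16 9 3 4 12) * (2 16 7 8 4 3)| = |(0 7 8 4 12)(2 16 9)| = 15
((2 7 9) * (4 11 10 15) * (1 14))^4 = (15)(2 7 9)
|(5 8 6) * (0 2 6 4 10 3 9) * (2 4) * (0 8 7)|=|(0 4 10 3 9 8 2 6 5 7)|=10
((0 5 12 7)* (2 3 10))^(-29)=(0 7 12 5)(2 3 10)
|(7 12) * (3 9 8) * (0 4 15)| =6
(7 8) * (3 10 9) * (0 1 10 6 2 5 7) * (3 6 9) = [1, 10, 5, 9, 4, 7, 2, 8, 0, 6, 3] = (0 1 10 3 9 6 2 5 7 8)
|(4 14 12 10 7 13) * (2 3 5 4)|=|(2 3 5 4 14 12 10 7 13)|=9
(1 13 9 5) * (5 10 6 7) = (1 13 9 10 6 7 5) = [0, 13, 2, 3, 4, 1, 7, 5, 8, 10, 6, 11, 12, 9]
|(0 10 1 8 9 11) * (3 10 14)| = 8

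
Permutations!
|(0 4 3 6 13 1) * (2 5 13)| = |(0 4 3 6 2 5 13 1)| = 8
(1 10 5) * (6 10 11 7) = (1 11 7 6 10 5) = [0, 11, 2, 3, 4, 1, 10, 6, 8, 9, 5, 7]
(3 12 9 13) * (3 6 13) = (3 12 9)(6 13) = [0, 1, 2, 12, 4, 5, 13, 7, 8, 3, 10, 11, 9, 6]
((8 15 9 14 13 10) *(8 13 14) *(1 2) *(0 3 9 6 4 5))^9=((0 3 9 8 15 6 4 5)(1 2)(10 13))^9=(0 3 9 8 15 6 4 5)(1 2)(10 13)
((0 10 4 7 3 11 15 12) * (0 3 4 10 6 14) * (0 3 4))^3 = (0 3 12)(4 6 11)(7 14 15)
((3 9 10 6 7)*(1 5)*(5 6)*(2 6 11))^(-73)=(1 5 10 9 3 7 6 2 11)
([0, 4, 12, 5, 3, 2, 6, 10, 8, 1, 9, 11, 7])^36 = [0, 1, 2, 3, 4, 5, 6, 7, 8, 9, 10, 11, 12]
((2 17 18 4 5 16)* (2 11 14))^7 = (2 14 11 16 5 4 18 17)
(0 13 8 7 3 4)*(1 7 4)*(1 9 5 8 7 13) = (0 1 13 7 3 9 5 8 4) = [1, 13, 2, 9, 0, 8, 6, 3, 4, 5, 10, 11, 12, 7]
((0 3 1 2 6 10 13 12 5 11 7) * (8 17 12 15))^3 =((0 3 1 2 6 10 13 15 8 17 12 5 11 7))^3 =(0 2 13 17 11 3 6 15 12 7 1 10 8 5)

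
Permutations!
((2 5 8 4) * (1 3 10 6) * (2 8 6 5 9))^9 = (1 6 5 10 3)(2 9)(4 8)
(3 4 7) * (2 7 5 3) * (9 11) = [0, 1, 7, 4, 5, 3, 6, 2, 8, 11, 10, 9] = (2 7)(3 4 5)(9 11)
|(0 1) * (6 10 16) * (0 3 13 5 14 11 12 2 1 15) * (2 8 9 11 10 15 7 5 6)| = 12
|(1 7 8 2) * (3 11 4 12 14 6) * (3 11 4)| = |(1 7 8 2)(3 4 12 14 6 11)| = 12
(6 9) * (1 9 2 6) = (1 9)(2 6) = [0, 9, 6, 3, 4, 5, 2, 7, 8, 1]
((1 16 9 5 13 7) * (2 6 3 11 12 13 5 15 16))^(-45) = (16)(1 3 13 2 11 7 6 12)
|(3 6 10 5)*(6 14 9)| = |(3 14 9 6 10 5)| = 6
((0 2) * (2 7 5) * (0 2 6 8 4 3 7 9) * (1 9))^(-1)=((0 1 9)(3 7 5 6 8 4))^(-1)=(0 9 1)(3 4 8 6 5 7)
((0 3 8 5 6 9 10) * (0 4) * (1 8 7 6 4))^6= (0 1 7 5 9)(3 8 6 4 10)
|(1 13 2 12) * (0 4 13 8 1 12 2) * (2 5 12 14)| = |(0 4 13)(1 8)(2 5 12 14)| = 12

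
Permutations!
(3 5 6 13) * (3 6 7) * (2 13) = [0, 1, 13, 5, 4, 7, 2, 3, 8, 9, 10, 11, 12, 6] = (2 13 6)(3 5 7)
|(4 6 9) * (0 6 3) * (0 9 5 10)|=12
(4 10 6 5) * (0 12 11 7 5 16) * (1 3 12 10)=(0 10 6 16)(1 3 12 11 7 5 4)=[10, 3, 2, 12, 1, 4, 16, 5, 8, 9, 6, 7, 11, 13, 14, 15, 0]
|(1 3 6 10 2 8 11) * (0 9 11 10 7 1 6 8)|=10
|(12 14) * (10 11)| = 2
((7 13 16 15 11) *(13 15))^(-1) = (7 11 15)(13 16)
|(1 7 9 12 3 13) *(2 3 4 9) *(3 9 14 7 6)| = |(1 6 3 13)(2 9 12 4 14 7)| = 12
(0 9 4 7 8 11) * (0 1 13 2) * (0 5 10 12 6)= (0 9 4 7 8 11 1 13 2 5 10 12 6)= [9, 13, 5, 3, 7, 10, 0, 8, 11, 4, 12, 1, 6, 2]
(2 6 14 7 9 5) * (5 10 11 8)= (2 6 14 7 9 10 11 8 5)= [0, 1, 6, 3, 4, 2, 14, 9, 5, 10, 11, 8, 12, 13, 7]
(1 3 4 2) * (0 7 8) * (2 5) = (0 7 8)(1 3 4 5 2) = [7, 3, 1, 4, 5, 2, 6, 8, 0]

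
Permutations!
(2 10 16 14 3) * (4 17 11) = (2 10 16 14 3)(4 17 11) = [0, 1, 10, 2, 17, 5, 6, 7, 8, 9, 16, 4, 12, 13, 3, 15, 14, 11]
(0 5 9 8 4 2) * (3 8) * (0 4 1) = [5, 0, 4, 8, 2, 9, 6, 7, 1, 3] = (0 5 9 3 8 1)(2 4)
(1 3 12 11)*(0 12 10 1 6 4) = (0 12 11 6 4)(1 3 10) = [12, 3, 2, 10, 0, 5, 4, 7, 8, 9, 1, 6, 11]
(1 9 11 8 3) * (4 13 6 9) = [0, 4, 2, 1, 13, 5, 9, 7, 3, 11, 10, 8, 12, 6] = (1 4 13 6 9 11 8 3)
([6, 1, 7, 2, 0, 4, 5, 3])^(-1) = [4, 1, 3, 7, 5, 6, 0, 2]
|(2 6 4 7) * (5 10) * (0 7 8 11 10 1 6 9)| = |(0 7 2 9)(1 6 4 8 11 10 5)| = 28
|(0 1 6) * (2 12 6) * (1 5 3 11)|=|(0 5 3 11 1 2 12 6)|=8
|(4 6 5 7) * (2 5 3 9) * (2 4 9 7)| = 10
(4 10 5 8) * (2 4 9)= (2 4 10 5 8 9)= [0, 1, 4, 3, 10, 8, 6, 7, 9, 2, 5]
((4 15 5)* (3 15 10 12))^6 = (15)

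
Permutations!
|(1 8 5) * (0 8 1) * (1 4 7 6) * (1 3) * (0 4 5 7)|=8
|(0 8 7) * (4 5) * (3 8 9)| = 10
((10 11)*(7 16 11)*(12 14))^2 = ((7 16 11 10)(12 14))^2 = (7 11)(10 16)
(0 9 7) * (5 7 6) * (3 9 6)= (0 6 5 7)(3 9)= [6, 1, 2, 9, 4, 7, 5, 0, 8, 3]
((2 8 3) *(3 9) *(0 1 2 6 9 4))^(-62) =((0 1 2 8 4)(3 6 9))^(-62) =(0 8 1 4 2)(3 6 9)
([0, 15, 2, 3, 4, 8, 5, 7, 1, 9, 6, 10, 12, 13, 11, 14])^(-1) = (1 8 5 6 10 11 14 15)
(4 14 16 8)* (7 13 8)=[0, 1, 2, 3, 14, 5, 6, 13, 4, 9, 10, 11, 12, 8, 16, 15, 7]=(4 14 16 7 13 8)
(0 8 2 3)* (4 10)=(0 8 2 3)(4 10)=[8, 1, 3, 0, 10, 5, 6, 7, 2, 9, 4]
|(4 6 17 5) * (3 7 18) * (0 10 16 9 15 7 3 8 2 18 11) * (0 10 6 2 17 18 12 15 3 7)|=|(0 6 18 8 17 5 4 2 12 15)(3 7 11 10 16 9)|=30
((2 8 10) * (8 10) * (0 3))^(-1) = (0 3)(2 10)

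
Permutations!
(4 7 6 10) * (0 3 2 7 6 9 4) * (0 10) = [3, 1, 7, 2, 6, 5, 0, 9, 8, 4, 10] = (10)(0 3 2 7 9 4 6)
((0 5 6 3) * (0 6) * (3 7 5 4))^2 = ((0 4 3 6 7 5))^2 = (0 3 7)(4 6 5)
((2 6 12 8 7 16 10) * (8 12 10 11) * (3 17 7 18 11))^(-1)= (2 10 6)(3 16 7 17)(8 11 18)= ((2 6 10)(3 17 7 16)(8 18 11))^(-1)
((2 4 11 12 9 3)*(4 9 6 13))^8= ((2 9 3)(4 11 12 6 13))^8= (2 3 9)(4 6 11 13 12)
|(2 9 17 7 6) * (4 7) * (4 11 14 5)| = 9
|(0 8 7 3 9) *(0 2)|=|(0 8 7 3 9 2)|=6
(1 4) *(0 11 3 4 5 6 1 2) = (0 11 3 4 2)(1 5 6) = [11, 5, 0, 4, 2, 6, 1, 7, 8, 9, 10, 3]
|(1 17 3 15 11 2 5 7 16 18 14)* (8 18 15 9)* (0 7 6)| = 56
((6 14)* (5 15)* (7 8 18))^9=(18)(5 15)(6 14)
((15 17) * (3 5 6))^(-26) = (17)(3 5 6)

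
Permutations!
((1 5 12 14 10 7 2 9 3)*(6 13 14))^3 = ((1 5 12 6 13 14 10 7 2 9 3))^3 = (1 6 10 9 5 13 7 3 12 14 2)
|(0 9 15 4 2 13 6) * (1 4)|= 8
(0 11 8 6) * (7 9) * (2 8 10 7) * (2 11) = (0 2 8 6)(7 9 11 10) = [2, 1, 8, 3, 4, 5, 0, 9, 6, 11, 7, 10]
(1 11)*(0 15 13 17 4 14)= (0 15 13 17 4 14)(1 11)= [15, 11, 2, 3, 14, 5, 6, 7, 8, 9, 10, 1, 12, 17, 0, 13, 16, 4]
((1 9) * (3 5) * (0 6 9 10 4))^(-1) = (0 4 10 1 9 6)(3 5) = ((0 6 9 1 10 4)(3 5))^(-1)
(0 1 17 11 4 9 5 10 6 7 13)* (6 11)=(0 1 17 6 7 13)(4 9 5 10 11)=[1, 17, 2, 3, 9, 10, 7, 13, 8, 5, 11, 4, 12, 0, 14, 15, 16, 6]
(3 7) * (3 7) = (7) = [0, 1, 2, 3, 4, 5, 6, 7]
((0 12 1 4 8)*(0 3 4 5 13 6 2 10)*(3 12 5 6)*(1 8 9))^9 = ((0 5 13 3 4 9 1 6 2 10)(8 12))^9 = (0 10 2 6 1 9 4 3 13 5)(8 12)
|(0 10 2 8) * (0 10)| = |(2 8 10)| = 3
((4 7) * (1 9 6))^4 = ((1 9 6)(4 7))^4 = (1 9 6)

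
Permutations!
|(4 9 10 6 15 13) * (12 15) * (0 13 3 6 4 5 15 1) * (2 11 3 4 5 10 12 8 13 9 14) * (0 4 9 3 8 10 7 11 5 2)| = |(0 3 6 10 2 5 15 9 12 1 4 14)(7 11 8 13)| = 12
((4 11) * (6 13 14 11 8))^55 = (4 8 6 13 14 11)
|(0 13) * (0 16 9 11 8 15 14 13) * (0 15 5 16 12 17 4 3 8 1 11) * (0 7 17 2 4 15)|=26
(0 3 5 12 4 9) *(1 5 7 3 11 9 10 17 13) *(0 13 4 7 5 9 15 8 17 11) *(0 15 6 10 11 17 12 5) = (0 15 8 12 7 3)(1 9 13)(4 11 6 10 17) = [15, 9, 2, 0, 11, 5, 10, 3, 12, 13, 17, 6, 7, 1, 14, 8, 16, 4]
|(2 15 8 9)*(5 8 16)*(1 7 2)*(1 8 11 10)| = 8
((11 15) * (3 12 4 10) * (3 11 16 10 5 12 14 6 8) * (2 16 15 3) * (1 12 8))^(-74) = ((1 12 4 5 8 2 16 10 11 3 14 6))^(-74) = (1 14 11 16 8 4)(2 5 12 6 3 10)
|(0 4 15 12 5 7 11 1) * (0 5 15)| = |(0 4)(1 5 7 11)(12 15)| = 4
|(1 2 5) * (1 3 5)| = 2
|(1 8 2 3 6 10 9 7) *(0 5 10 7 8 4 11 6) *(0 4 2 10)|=42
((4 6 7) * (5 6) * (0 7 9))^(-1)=((0 7 4 5 6 9))^(-1)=(0 9 6 5 4 7)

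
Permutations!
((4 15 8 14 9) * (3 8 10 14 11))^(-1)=((3 8 11)(4 15 10 14 9))^(-1)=(3 11 8)(4 9 14 10 15)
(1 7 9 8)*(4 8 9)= [0, 7, 2, 3, 8, 5, 6, 4, 1, 9]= (9)(1 7 4 8)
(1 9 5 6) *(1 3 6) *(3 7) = [0, 9, 2, 6, 4, 1, 7, 3, 8, 5] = (1 9 5)(3 6 7)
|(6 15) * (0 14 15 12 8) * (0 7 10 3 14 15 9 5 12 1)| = |(0 15 6 1)(3 14 9 5 12 8 7 10)| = 8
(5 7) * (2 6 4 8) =(2 6 4 8)(5 7) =[0, 1, 6, 3, 8, 7, 4, 5, 2]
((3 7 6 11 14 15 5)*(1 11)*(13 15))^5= (1 5 11 3 14 7 13 6 15)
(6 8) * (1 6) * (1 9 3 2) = (1 6 8 9 3 2) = [0, 6, 1, 2, 4, 5, 8, 7, 9, 3]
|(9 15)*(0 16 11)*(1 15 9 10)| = 3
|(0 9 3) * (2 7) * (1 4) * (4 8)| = 6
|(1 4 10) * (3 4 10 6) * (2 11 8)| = 6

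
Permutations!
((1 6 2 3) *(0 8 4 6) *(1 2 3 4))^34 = (0 8 1)(2 6)(3 4)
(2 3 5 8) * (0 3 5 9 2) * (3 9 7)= (0 9 2 5 8)(3 7)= [9, 1, 5, 7, 4, 8, 6, 3, 0, 2]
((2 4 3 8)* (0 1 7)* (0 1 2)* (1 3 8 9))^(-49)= (0 8 4 2)(1 9 3 7)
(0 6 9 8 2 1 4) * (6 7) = (0 7 6 9 8 2 1 4) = [7, 4, 1, 3, 0, 5, 9, 6, 2, 8]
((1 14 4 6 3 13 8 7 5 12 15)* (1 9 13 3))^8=(5 12 15 9 13 8 7)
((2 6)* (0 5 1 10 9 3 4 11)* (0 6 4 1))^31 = (0 5)(1 3 9 10)(2 6 11 4)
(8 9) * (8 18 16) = (8 9 18 16) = [0, 1, 2, 3, 4, 5, 6, 7, 9, 18, 10, 11, 12, 13, 14, 15, 8, 17, 16]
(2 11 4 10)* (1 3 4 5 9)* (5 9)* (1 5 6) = (1 3 4 10 2 11 9 5 6) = [0, 3, 11, 4, 10, 6, 1, 7, 8, 5, 2, 9]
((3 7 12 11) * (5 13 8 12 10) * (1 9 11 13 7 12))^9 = ((1 9 11 3 12 13 8)(5 7 10))^9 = (1 11 12 8 9 3 13)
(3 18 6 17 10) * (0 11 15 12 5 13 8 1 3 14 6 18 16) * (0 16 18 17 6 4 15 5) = (0 11 5 13 8 1 3 18 17 10 14 4 15 12) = [11, 3, 2, 18, 15, 13, 6, 7, 1, 9, 14, 5, 0, 8, 4, 12, 16, 10, 17]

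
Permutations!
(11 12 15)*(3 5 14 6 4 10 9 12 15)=[0, 1, 2, 5, 10, 14, 4, 7, 8, 12, 9, 15, 3, 13, 6, 11]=(3 5 14 6 4 10 9 12)(11 15)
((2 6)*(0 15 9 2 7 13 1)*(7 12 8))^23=((0 15 9 2 6 12 8 7 13 1))^23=(0 2 8 1 9 12 13 15 6 7)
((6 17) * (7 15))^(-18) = (17)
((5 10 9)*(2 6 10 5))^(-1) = (2 9 10 6)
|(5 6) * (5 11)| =3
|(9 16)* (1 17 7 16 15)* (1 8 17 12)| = 6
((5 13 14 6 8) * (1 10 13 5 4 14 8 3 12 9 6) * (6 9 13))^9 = (14)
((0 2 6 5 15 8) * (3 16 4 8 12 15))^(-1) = ((0 2 6 5 3 16 4 8)(12 15))^(-1) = (0 8 4 16 3 5 6 2)(12 15)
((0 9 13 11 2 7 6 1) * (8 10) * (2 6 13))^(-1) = ((0 9 2 7 13 11 6 1)(8 10))^(-1) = (0 1 6 11 13 7 2 9)(8 10)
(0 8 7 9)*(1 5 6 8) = (0 1 5 6 8 7 9) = [1, 5, 2, 3, 4, 6, 8, 9, 7, 0]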